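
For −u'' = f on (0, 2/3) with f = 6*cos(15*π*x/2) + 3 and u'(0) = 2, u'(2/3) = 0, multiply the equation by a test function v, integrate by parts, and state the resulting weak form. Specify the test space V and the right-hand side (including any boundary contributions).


V = H^1(0, 2/3) (v unrestricted at boundary; u is determined up to an additive constant); weak form: ∫_0^2/3 u'v' dx = ∫_0^2/3 (6*cos(15*π*x/2) + 3) v dx − 2·v(0) for all v ∈ V.

Multiply both sides by a test function v and integrate from 0 to 2/3:
  ∫_0^2/3 −u''(x) v(x) dx = ∫_0^2/3 f(x) v(x) dx.
Integrate the LHS by parts once:
  ∫_0^2/3 −u'' v dx = −[u'(x) v(x)]_0^2/3 + ∫_0^2/3 u'(x) v'(x) dx.
Thus ∫_0^2/3 u'(x) v'(x) dx = ∫_0^2/3 f(x) v(x) dx + [u'(x) v(x)]_0^2/3.
Choose V so that boundary terms are either known or forced to vanish.
u has inhomogeneous Neumann u'(0) = 2, u'(2/3) = 0. [u' v]_0^2/3 = (0)·v(2/3) − (2)·v(0) = − 2·v(0). Take V = H^1(0, 2/3); boundary term becomes part of RHS.
Weak formulation: find u (satisfying any essential BC) such that ∫_0^2/3 u'(x) v'(x) dx = ∫_0^2/3 f v dx − 2·v(0) for all v ∈ V (Neumann data are natural BCs: they enter the RHS as boundary terms).
Substituting f(x) = 6*cos(15*π*x/2) + 3, the right-hand side is ∫_0^2/3 (6*cos(15*π*x/2) + 3) v dx − 2·v(0).
Compatibility check (pure Neumann): taking v ≡ 1 ∈ V gives 0 = ∫_0^2/3 f dx + (0) − (2), i.e. ∫_0^2/3 f dx must equal u'(0) − u'(2/3) = 2. Indeed ∫_0^2/3 (6*cos(15*π*x/2) + 3) dx = 2, so the data are compatible. The solution is then unique only up to an additive constant (fix it e.g. by requiring ∫_0^2/3 u dx = 0).


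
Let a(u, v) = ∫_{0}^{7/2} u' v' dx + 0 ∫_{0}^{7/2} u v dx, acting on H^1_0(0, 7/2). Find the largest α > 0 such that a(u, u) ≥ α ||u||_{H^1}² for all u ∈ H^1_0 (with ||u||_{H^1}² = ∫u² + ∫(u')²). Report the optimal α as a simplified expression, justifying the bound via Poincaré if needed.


α = 4*π^2/(4*π^2 + 49)

Coercivity of a(·,·) on H^1_0(0, 7/2) means a(u, u) ≥ α ||u||_{H^1}² for every u ∈ H^1_0.
The interval has length L = 7/2, and Poincaré/coercivity depend only on L. Here a(u, u) = ∫(u')² + (0)·∫u².
Here c = 0, so a(u,u) = ∫(u')² alone. The condition a(u,u) ≥ α||u||_{H^1}² reads (1−α)∫(u')² ≥ (α−c)∫u². Any admissible α is ≤ 1 (rapidly oscillating u have ∫u²/∫(u')² → 0), and α = 1 would force 0 ≥ (1−c)∫u², impossible since c < 1; so 1−α > 0. By the sharp Poincaré inequality on H^1_0 of an interval of length L, ∫(u')² ≥ (π/L)²∫u² with equality for the first sine mode sin(π(x−x₀)/L) (x₀ the left endpoint), so the inequality holds for all u iff (1−α)(π/L)² ≥ α − c, i.e. α ≤ ((π/L)² + c)/((π/L)² + 1) = (1 + c(L/π)²)/(1 + (L/π)²). (Direct route, valid since c ≤ 0: Poincaré gives c∫u² ≥ c(L/π)²∫(u')², so a(u,u) ≥ (1 + c(L/π)²)∫(u')², while ||u||_{H^1}² ≤ (1 + (L/π)²)∫(u')²; dividing yields the same α.) With (π/L)² = 4*π^2/49 and c = 0, the largest admissible constant is α = ((π/L)² + c)/((π/L)² + 1).
Simplifying, α = 4*π^2/(4*π^2 + 49).


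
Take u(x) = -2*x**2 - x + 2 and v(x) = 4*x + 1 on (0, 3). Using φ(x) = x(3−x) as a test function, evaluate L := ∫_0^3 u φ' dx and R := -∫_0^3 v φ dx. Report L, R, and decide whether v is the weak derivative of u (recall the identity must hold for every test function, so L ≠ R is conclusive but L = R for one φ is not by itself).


LHS = 63/2, RHS = -63/2. No, v is not the weak derivative of u.

u(x) = -2*x**2 - x + 2, classical derivative u'(x) = -4*x - 1.
φ(x) = x(3−x), so φ'(x) = 3 - 2*x.
Note φ(0) = φ(3) = 0, so the boundary term u·φ vanishes.
LHS = ∫_0^3 u(x) φ'(x) dx = ∫_0^3 (4*x^3 - 4*x^2 - 7*x + 6) dx. Term by term:
  ∫_0^3 4*x^3 dx = 81;  ∫_0^3 -4*x^2 dx = -36;  ∫_0^3 -7*x dx = -63/2;
  ∫_0^3 6 dx = 18.
Sum: 81 − 36 − 63/2 + 18 = 63/2.
So LHS = 63/2.
∫_0^3 v(x) φ(x) dx = ∫_0^3 (-4*x^3 + 11*x^2 + 3*x) dx. Term by term:
  ∫_0^3 -4*x^3 dx = -81;  ∫_0^3 11*x^2 dx = 99;  ∫_0^3 3*x dx = 27/2.
Sum: -81 + 99 + 27/2 = 63/2.
So RHS = -∫_0^3 v(x) φ(x) dx = -63/2.
LHS − RHS = 63 ≠ 0, so the identity fails.
(For a valid weak derivative the identity must hold for EVERY test function, in particular this one. The failure shows v is NOT the weak derivative of u.)
Correct weak derivative would be u'(x) = -4*x - 1.


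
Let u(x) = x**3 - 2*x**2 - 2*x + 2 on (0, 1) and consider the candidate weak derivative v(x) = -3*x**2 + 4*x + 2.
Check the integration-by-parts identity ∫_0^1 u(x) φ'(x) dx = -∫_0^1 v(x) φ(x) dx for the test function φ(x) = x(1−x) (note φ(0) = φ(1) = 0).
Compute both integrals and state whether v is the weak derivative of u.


LHS = 31/60, RHS = -31/60. No, v is not the weak derivative of u.

u(x) = x**3 - 2*x**2 - 2*x + 2, classical derivative u'(x) = 3*x**2 - 4*x - 2.
φ(x) = x(1−x), so φ'(x) = 1 - 2*x.
Note φ(0) = φ(1) = 0, so the boundary term u·φ vanishes.
LHS = ∫_0^1 u(x) φ'(x) dx = ∫_0^1 (-2*x^4 + 5*x^3 + 2*x^2 - 6*x + 2) dx. Term by term:
  ∫_0^1 -2*x^4 dx = -2/5;  ∫_0^1 5*x^3 dx = 5/4;  ∫_0^1 2*x^2 dx = 2/3;
  ∫_0^1 -6*x dx = -3;  ∫_0^1 2 dx = 2.
Sum: -2/5 + 5/4 + 2/3 − 3 + 2 = 31/60.
So LHS = 31/60.
∫_0^1 v(x) φ(x) dx = ∫_0^1 (3*x^4 - 7*x^3 + 2*x^2 + 2*x) dx. Term by term:
  ∫_0^1 3*x^4 dx = 3/5;  ∫_0^1 -7*x^3 dx = -7/4;  ∫_0^1 2*x^2 dx = 2/3;
  ∫_0^1 2*x dx = 1.
Sum: 3/5 − 7/4 + 2/3 + 1 = 31/60.
So RHS = -∫_0^1 v(x) φ(x) dx = -31/60.
LHS − RHS = 31/30 ≠ 0, so the identity fails.
(For a valid weak derivative the identity must hold for EVERY test function, in particular this one. The failure shows v is NOT the weak derivative of u.)
Correct weak derivative would be u'(x) = 3*x**2 - 4*x - 2.


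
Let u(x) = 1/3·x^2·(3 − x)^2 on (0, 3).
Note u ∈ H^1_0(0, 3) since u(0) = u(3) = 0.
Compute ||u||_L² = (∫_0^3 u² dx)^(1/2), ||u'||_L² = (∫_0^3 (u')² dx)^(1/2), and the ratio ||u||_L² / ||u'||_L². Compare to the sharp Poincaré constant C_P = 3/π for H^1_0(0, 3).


||u||_L² / ||u'||_L² = sqrt(3)/2 < C_P = 3/π.

u(x) = 1/3·x^2·(3 − x)^2, so u'(x) = 2*x*(x - 3)*(2*x - 3)/3.
u(x) = 1/3·x^2·(3 − x)^2 vanishes at x = 0 and x = 3, so u ∈ H^1_0(0, 3). Differentiate via the product rule and integrate the resulting polynomials term by term.
  ∫_0^3 u² dx = ∫_0^3 (x^8/9 - 4*x^7/3 + 6*x^6 - 12*x^5 + 9*x^4) dx. Term by term:
    ∫_0^3 x^8/9 dx = 243;  ∫_0^3 -4*x^7/3 dx = -2187/2;  ∫_0^3 6*x^6 dx = 13122/7;
    ∫_0^3 -12*x^5 dx = -1458;  ∫_0^3 9*x^4 dx = 2187/5.
  Sum: 243 − 2187/2 + 13122/7 − 1458 + 2187/5 = 243/70.
  ∫_0^3 (u')² dx = ∫_0^3 (16*x^6/9 - 16*x^5 + 52*x^4 - 72*x^3 + 36*x^2) dx. Term by term:
    ∫_0^3 16*x^6/9 dx = 3888/7;  ∫_0^3 -16*x^5 dx = -1944;  ∫_0^3 52*x^4 dx = 12636/5;
    ∫_0^3 -72*x^3 dx = -1458;  ∫_0^3 36*x^2 dx = 324.
  Sum: 3888/7 − 1944 + 12636/5 − 1458 + 324 = 162/35.
∫_0^3 u² dx = 243/70, so ||u||_L² = 9*sqrt(210)/70.
∫_0^3 (u')² dx = 162/35, so ||u'||_L² = 9*sqrt(70)/35.
Ratio ||u||_L² / ||u'||_L² = sqrt(3)/2.
Sharp Poincaré constant on H^1_0(0, 3) is C_P = L/π = 3/π, achieved by sin(π/3·x).
A polynomial bump cannot attain the sharp Poincaré constant (only the first sine eigenfunction does), so the ratio is strictly less than C_P, consistent with ||u||_L² ≤ C_P ||u'||_L².


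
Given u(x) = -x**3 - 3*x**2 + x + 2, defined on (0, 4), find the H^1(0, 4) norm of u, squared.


||u||_{H^1}^2 = 1232564/105

The H^1 norm (squared) on an interval (0, L) is
  ||u||_{H^1}^2 = ∫_0^L u(x)^2 dx + ∫_0^L u'(x)^2 dx.
Compute u'(x) = -3*x**2 - 6*x + 1.
Then u(x)^2 = x**6 + 6*x**5 + 7*x**4 - 10*x**3 - 11*x**2 + 4*x + 4 and u'(x)^2 = 9*x**4 + 36*x**3 + 30*x**2 - 12*x + 1.
Integrate each monomial from 0 to 4 using ∫_0^4 c·x^n dx = c·4^(n+1)/(n+1):
  ∫_0^4 u(x)^2 dx = ∫_0^4 (x^6 + 6*x^5 + 7*x^4 - 10*x^3 - 11*x^2 + 4*x + 4) dx. Term by term:
    ∫_0^4 x^6 dx = 16384/7;  ∫_0^4 6*x^5 dx = 4096;  ∫_0^4 7*x^4 dx = 7168/5;
    ∫_0^4 -10*x^3 dx = -640;  ∫_0^4 -11*x^2 dx = -704/3;  ∫_0^4 4*x dx = 32;
    ∫_0^4 4 dx = 16.
  Sum: 16384/7 + 4096 + 7168/5 − 640 − 704/3 + 32 + 16 = 739568/105.
  ∫_0^4 u'(x)^2 dx = ∫_0^4 (9*x^4 + 36*x^3 + 30*x^2 - 12*x + 1) dx. Term by term:
    ∫_0^4 9*x^4 dx = 9216/5;  ∫_0^4 36*x^3 dx = 2304;  ∫_0^4 30*x^2 dx = 640;
    ∫_0^4 -12*x dx = -96;  ∫_0^4 1 dx = 4.
  Sum: 9216/5 + 2304 + 640 − 96 + 4 = 23476/5.
Adding: ||u||_{H^1}^2 = 739568/105 + 23476/5 = 1232564/105.


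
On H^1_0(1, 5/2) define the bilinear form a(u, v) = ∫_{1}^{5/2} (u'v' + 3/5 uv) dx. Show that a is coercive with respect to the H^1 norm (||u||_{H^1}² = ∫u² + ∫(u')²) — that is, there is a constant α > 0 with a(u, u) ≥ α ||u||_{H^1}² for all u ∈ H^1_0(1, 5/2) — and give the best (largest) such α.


α = (27 + 20*π^2)/(5*(9 + 4*π^2))

Coercivity of a(·,·) on H^1_0(1, 5/2) means a(u, u) ≥ α ||u||_{H^1}² for every u ∈ H^1_0.
The interval has length L = 3/2, and Poincaré/coercivity depend only on L. Here a(u, u) = ∫(u')² + (3/5)·∫u².
Here 0 < c = 3/5 < 1. The condition a(u,u) ≥ α||u||_{H^1}² reads (1−α)∫(u')² ≥ (α−c)∫u². Any admissible α is ≤ 1 (rapidly oscillating u have ∫u²/∫(u')² → 0), and α = 1 would force 0 ≥ (1−c)∫u², impossible since c < 1; so 1−α > 0. By the sharp Poincaré inequality on H^1_0 of an interval of length L, ∫(u')² ≥ (π/L)²∫u² with equality for the first sine mode sin(π(x−x₀)/L) (x₀ the left endpoint), so the inequality holds for all u iff (1−α)(π/L)² ≥ α − c, i.e. α ≤ ((π/L)² + c)/((π/L)² + 1) = (1 + c(L/π)²)/(1 + (L/π)²). With (π/L)² = 4*π^2/9 and c = 3/5, the largest admissible constant is α = ((π/L)² + c)/((π/L)² + 1).
Simplifying, α = (27 + 20*π^2)/(5*(9 + 4*π^2)).


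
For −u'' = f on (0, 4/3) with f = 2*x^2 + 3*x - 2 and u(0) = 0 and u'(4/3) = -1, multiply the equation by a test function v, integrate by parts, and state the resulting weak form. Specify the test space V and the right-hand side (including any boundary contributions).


V = {v ∈ H^1(0, 4/3) : v(0) = 0} (test functions vanish at x = 0 where u is specified); weak form: ∫_0^4/3 u'v' dx = ∫_0^4/3 (2*x^2 + 3*x - 2) v dx − v(4/3) for all v ∈ V.

Multiply both sides by a test function v and integrate from 0 to 4/3:
  ∫_0^4/3 −u''(x) v(x) dx = ∫_0^4/3 f(x) v(x) dx.
Integrate the LHS by parts once:
  ∫_0^4/3 −u'' v dx = −[u'(x) v(x)]_0^4/3 + ∫_0^4/3 u'(x) v'(x) dx.
Thus ∫_0^4/3 u'(x) v'(x) dx = ∫_0^4/3 f(x) v(x) dx + [u'(x) v(x)]_0^4/3.
Choose V so that boundary terms are either known or forced to vanish.
Mixed BC: u(0) = 0 (Dirichlet) and u'(4/3) = -1 (Neumann). Define V = {v ∈ H^1(0, 4/3) : v(0) = 0}. Then [u' v]_0^4/3 = u'(4/3)·v(4/3) − u'(0)·0 = − v(4/3).
Weak formulation: find u (satisfying any essential BC) such that ∫_0^4/3 u'(x) v'(x) dx = ∫_0^4/3 f v dx − v(4/3) for all v ∈ V (Dirichlet at 0 absorbed into V; Neumann datum at x = 4/3 contributes the boundary term).
Substituting f(x) = 2*x^2 + 3*x - 2, the right-hand side is ∫_0^4/3 (2*x^2 + 3*x - 2) v dx − v(4/3).


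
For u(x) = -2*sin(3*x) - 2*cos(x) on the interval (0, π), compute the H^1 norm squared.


||u||_{H^1(0,π)}^2 = 24*π

u'(x) = 2*sin(x) - 6*cos(3*x).
Expand u² and (u')² and integrate term by term on (0, π), using: for integers n ≥ 1, ∫_0^π sin²(nx) dx = ∫_0^π cos²(nx) dx = π/2; for n ≠ n', ∫_0^π sin(nx)sin(n'x) dx = ∫_0^π cos(nx)cos(n'x) dx = 0; and by product-to-sum, ∫_0^π sin(nx)cos(n'x) dx = ½∫_0^π [sin((n+n')x) + sin((n−n')x)] dx, which is 0 when n+n' is even and 2n/(n²−n'²) when n+n' is odd (it need not vanish on (0, π)).
  u² squared terms: (-2)²·∫cos(x)² dx = 4·π/2 = 2*π;  (-2)²·∫sin(3x)² dx = 4·π/2 = 2*π.
  u² cross terms: 2·(-2)·(-2)·∫cos(x)·sin(3x) dx = 8·(0) = 0.
  So ∫_0^π u² dx = 2*π + 2*π + 0 = 4*π.
  (u')² squared terms: (-6)²·∫cos(3x)² dx = 36·π/2 = 18*π;  (2)²·∫sin(x)² dx = 4·π/2 = 2*π.
  (u')² cross terms: 2·(-6)·(2)·∫cos(3x)·sin(x) dx = -24·(0) = 0.
  So ∫_0^π (u')² dx = 18*π + 2*π + 0 = 20*π.
||u||_{H^1}^2 = (4*π) + (20*π) = 24*π.


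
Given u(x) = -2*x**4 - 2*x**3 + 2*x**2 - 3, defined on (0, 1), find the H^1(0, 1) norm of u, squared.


||u||_{H^1}^2 = 7439/315

The H^1 norm (squared) on an interval (0, L) is
  ||u||_{H^1}^2 = ∫_0^L u(x)^2 dx + ∫_0^L u'(x)^2 dx.
Compute u'(x) = -8*x**3 - 6*x**2 + 4*x.
Then u(x)^2 = 4*x**8 + 8*x**7 - 4*x**6 - 8*x**5 + 16*x**4 + 12*x**3 - 12*x**2 + 9 and u'(x)^2 = 64*x**6 + 96*x**5 - 28*x**4 - 48*x**3 + 16*x**2.
Integrate each monomial from 0 to 1 using ∫_0^1 c·x^n dx = c·1^(n+1)/(n+1):
  ∫_0^1 u(x)^2 dx = ∫_0^1 (4*x^8 + 8*x^7 - 4*x^6 - 8*x^5 + 16*x^4 + 12*x^3 - 12*x^2 + 9) dx. Term by term:
    ∫_0^1 4*x^8 dx = 4/9;  ∫_0^1 8*x^7 dx = 1;  ∫_0^1 -4*x^6 dx = -4/7;
    ∫_0^1 -8*x^5 dx = -4/3;  ∫_0^1 16*x^4 dx = 16/5;  ∫_0^1 12*x^3 dx = 3;
    ∫_0^1 -12*x^2 dx = -4;  ∫_0^1 9 dx = 9.
  Sum: 4/9 + 1 − 4/7 − 4/3 + 16/5 + 3 − 4 + 9 = 3383/315.
  ∫_0^1 u'(x)^2 dx = ∫_0^1 (64*x^6 + 96*x^5 - 28*x^4 - 48*x^3 + 16*x^2) dx. Term by term:
    ∫_0^1 64*x^6 dx = 64/7;  ∫_0^1 96*x^5 dx = 16;  ∫_0^1 -28*x^4 dx = -28/5;
    ∫_0^1 -48*x^3 dx = -12;  ∫_0^1 16*x^2 dx = 16/3.
  Sum: 64/7 + 16 − 28/5 − 12 + 16/3 = 1352/105.
Adding: ||u||_{H^1}^2 = 3383/315 + 1352/105 = 7439/315.


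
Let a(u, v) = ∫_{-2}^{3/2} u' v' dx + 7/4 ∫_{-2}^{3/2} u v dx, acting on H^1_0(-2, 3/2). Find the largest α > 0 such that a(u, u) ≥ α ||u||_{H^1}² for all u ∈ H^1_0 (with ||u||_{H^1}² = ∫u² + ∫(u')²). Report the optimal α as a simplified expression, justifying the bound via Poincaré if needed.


α = 1

Coercivity of a(·,·) on H^1_0(-2, 3/2) means a(u, u) ≥ α ||u||_{H^1}² for every u ∈ H^1_0.
The interval has length L = 7/2, and Poincaré/coercivity depend only on L. Here a(u, u) = ∫(u')² + (7/4)·∫u².
Here c = 7/4 ≥ 1, so a(u,u) = ∫(u')² + c∫u² ≥ ∫(u')² + ∫u² = ||u||_{H^1}², i.e. α = 1 works. No larger α is possible: a(u,u) ≥ α||u||_{H^1}² means (1−α)∫(u')² ≥ (α−c)∫u², and for the modes u_n = sin(nπ(x−x₀)/L) (x₀ the left endpoint) one has ∫u_n²/∫(u_n')² = (L/(nπ))² → 0, so a(u_n,u_n)/||u_n||_{H^1}² → 1. Hence the optimal constant is α = 1.
Therefore α = 1.


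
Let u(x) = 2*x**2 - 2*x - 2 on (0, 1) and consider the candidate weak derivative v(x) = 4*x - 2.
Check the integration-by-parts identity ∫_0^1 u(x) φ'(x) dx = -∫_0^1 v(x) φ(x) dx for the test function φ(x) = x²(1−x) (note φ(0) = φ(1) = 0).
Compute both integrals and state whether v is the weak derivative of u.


LHS = -1/30, RHS = -1/30. Yes, v = u' weakly.

u(x) = 2*x**2 - 2*x - 2, classical derivative u'(x) = 4*x - 2.
φ(x) = x²(1−x), so φ'(x) = x*(2 - 3*x).
Note φ(0) = φ(1) = 0, so the boundary term u·φ vanishes.
LHS = ∫_0^1 u(x) φ'(x) dx = ∫_0^1 (-6*x^4 + 10*x^3 + 2*x^2 - 4*x) dx. Term by term:
  ∫_0^1 -6*x^4 dx = -6/5;  ∫_0^1 10*x^3 dx = 5/2;  ∫_0^1 2*x^2 dx = 2/3;
  ∫_0^1 -4*x dx = -2.
Sum: -6/5 + 5/2 + 2/3 − 2 = -1/30.
So LHS = -1/30.
∫_0^1 v(x) φ(x) dx = ∫_0^1 (-4*x^4 + 6*x^3 - 2*x^2) dx. Term by term:
  ∫_0^1 -4*x^4 dx = -4/5;  ∫_0^1 6*x^3 dx = 3/2;  ∫_0^1 -2*x^2 dx = -2/3.
Sum: -4/5 + 3/2 − 2/3 = 1/30.
So RHS = -∫_0^1 v(x) φ(x) dx = -1/30.
LHS = RHS, so the identity holds for this test φ.
Moreover u is smooth here and v(x) = u'(x) = 4*x - 2 pointwise, so the identity holds for every test function. Hence v is the weak derivative of u.


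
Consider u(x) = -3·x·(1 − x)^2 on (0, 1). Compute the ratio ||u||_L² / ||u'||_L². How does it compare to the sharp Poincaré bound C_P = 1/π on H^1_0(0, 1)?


||u||_L² / ||u'||_L² = sqrt(14)/14 < C_P = 1/π.

u(x) = -3·x·(1 − x)^2, so u'(x) = 3*(1 - 3*x)*(x - 1).
u(x) = -3·x·(1 − x)^2 vanishes at x = 0 and x = 1, so u ∈ H^1_0(0, 1). Differentiate via the product rule and integrate the resulting polynomials term by term.
  ∫_0^1 u² dx = ∫_0^1 (9*x^6 - 36*x^5 + 54*x^4 - 36*x^3 + 9*x^2) dx. Term by term:
    ∫_0^1 9*x^6 dx = 9/7;  ∫_0^1 -36*x^5 dx = -6;  ∫_0^1 54*x^4 dx = 54/5;
    ∫_0^1 -36*x^3 dx = -9;  ∫_0^1 9*x^2 dx = 3.
  Sum: 9/7 − 6 + 54/5 − 9 + 3 = 3/35.
  ∫_0^1 (u')² dx = ∫_0^1 (81*x^4 - 216*x^3 + 198*x^2 - 72*x + 9) dx. Term by term:
    ∫_0^1 81*x^4 dx = 81/5;  ∫_0^1 -216*x^3 dx = -54;  ∫_0^1 198*x^2 dx = 66;
    ∫_0^1 -72*x dx = -36;  ∫_0^1 9 dx = 9.
  Sum: 81/5 − 54 + 66 − 36 + 9 = 6/5.
∫_0^1 u² dx = 3/35, so ||u||_L² = sqrt(105)/35.
∫_0^1 (u')² dx = 6/5, so ||u'||_L² = sqrt(30)/5.
Ratio ||u||_L² / ||u'||_L² = sqrt(14)/14.
Sharp Poincaré constant on H^1_0(0, 1) is C_P = L/π = 1/π, achieved by sin(π·x).
A polynomial bump cannot attain the sharp Poincaré constant (only the first sine eigenfunction does), so the ratio is strictly less than C_P, consistent with ||u||_L² ≤ C_P ||u'||_L².


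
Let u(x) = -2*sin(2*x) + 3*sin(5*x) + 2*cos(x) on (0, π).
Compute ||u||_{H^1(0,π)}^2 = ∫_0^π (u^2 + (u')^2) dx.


||u||_{H^1(0,π)}^2 = -64/3 + 131*π

u'(x) = -2*sin(x) - 4*cos(2*x) + 15*cos(5*x).
Expand u² and (u')² and integrate term by term on (0, π), using: for integers n ≥ 1, ∫_0^π sin²(nx) dx = ∫_0^π cos²(nx) dx = π/2; for n ≠ n', ∫_0^π sin(nx)sin(n'x) dx = ∫_0^π cos(nx)cos(n'x) dx = 0; and by product-to-sum, ∫_0^π sin(nx)cos(n'x) dx = ½∫_0^π [sin((n+n')x) + sin((n−n')x)] dx, which is 0 when n+n' is even and 2n/(n²−n'²) when n+n' is odd (it need not vanish on (0, π)).
  u² squared terms: (-2)²·∫sin(2x)² dx = 4·π/2 = 2*π;  (2)²·∫cos(x)² dx = 4·π/2 = 2*π;  (3)²·∫sin(5x)² dx = 9·π/2 = 9*π/2.
  u² cross terms: 2·(-2)·(2)·∫sin(2x)·cos(x) dx = -8·(4/3) = -32/3;  2·(-2)·(3)·∫sin(2x)·sin(5x) dx = -12·(0) = 0;  2·(2)·(3)·∫cos(x)·sin(5x) dx = 12·(0) = 0.
  So ∫_0^π u² dx = 2*π + 2*π + 9*π/2 − 32/3 + 0 + 0 = -32/3 + 17*π/2.
  (u')² squared terms: (-4)²·∫cos(2x)² dx = 16·π/2 = 8*π;  (-2)²·∫sin(x)² dx = 4·π/2 = 2*π;  (15)²·∫cos(5x)² dx = 225·π/2 = 225*π/2.
  (u')² cross terms: 2·(-4)·(-2)·∫cos(2x)·sin(x) dx = 16·(-2/3) = -32/3;  2·(-4)·(15)·∫cos(2x)·cos(5x) dx = -120·(0) = 0;  2·(-2)·(15)·∫sin(x)·cos(5x) dx = -60·(0) = 0.
  So ∫_0^π (u')² dx = 8*π + 2*π + 225*π/2 − 32/3 + 0 + 0 = -32/3 + 245*π/2.
||u||_{H^1}^2 = (-32/3 + 17*π/2) + (-32/3 + 245*π/2) = -64/3 + 131*π.


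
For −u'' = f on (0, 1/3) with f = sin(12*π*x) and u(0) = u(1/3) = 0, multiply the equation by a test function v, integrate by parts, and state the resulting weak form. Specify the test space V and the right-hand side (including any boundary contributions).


V = H^1_0(0, 1/3) (so v(0) = v(1/3) = 0); weak form: ∫_0^1/3 u'v' dx = ∫_0^1/3 (sin(12*π*x)) v dx for all v ∈ V.

Multiply both sides by a test function v and integrate from 0 to 1/3:
  ∫_0^1/3 −u''(x) v(x) dx = ∫_0^1/3 f(x) v(x) dx.
Integrate the LHS by parts once:
  ∫_0^1/3 −u'' v dx = −[u'(x) v(x)]_0^1/3 + ∫_0^1/3 u'(x) v'(x) dx.
Thus ∫_0^1/3 u'(x) v'(x) dx = ∫_0^1/3 f(x) v(x) dx + [u'(x) v(x)]_0^1/3.
Choose V so that boundary terms are either known or forced to vanish.
u is Dirichlet: u(0) = u(1/3) = 0. Let V = H^1_0(0, 1/3); then v(0) = v(1/3) = 0, and [u' v]_0^1/3 = 0.
Weak formulation: find u (satisfying any essential BC) such that ∫_0^1/3 u'(x) v'(x) dx = ∫_0^1/3 f v dx for all v ∈ V.
Substituting f(x) = sin(12*π*x), the right-hand side is ∫_0^1/3 (sin(12*π*x)) v dx.


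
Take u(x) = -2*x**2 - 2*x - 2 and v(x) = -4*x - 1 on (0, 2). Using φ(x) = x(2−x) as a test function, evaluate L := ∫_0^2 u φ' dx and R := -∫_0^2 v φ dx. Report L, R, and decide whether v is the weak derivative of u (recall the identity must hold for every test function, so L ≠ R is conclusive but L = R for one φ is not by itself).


LHS = 8, RHS = 20/3. No, v is not the weak derivative of u.

u(x) = -2*x**2 - 2*x - 2, classical derivative u'(x) = -4*x - 2.
φ(x) = x(2−x), so φ'(x) = 2 - 2*x.
Note φ(0) = φ(2) = 0, so the boundary term u·φ vanishes.
LHS = ∫_0^2 u(x) φ'(x) dx = ∫_0^2 (4*x^3 - 4) dx. Term by term:
  ∫_0^2 4*x^3 dx = 16;  ∫_0^2 -4 dx = -8.
Sum: 16 − 8 = 8.
So LHS = 8.
∫_0^2 v(x) φ(x) dx = ∫_0^2 (4*x^3 - 7*x^2 - 2*x) dx. Term by term:
  ∫_0^2 4*x^3 dx = 16;  ∫_0^2 -7*x^2 dx = -56/3;  ∫_0^2 -2*x dx = -4.
Sum: 16 − 56/3 − 4 = -20/3.
So RHS = -∫_0^2 v(x) φ(x) dx = 20/3.
LHS − RHS = 4/3 ≠ 0, so the identity fails.
(For a valid weak derivative the identity must hold for EVERY test function, in particular this one. The failure shows v is NOT the weak derivative of u.)
Correct weak derivative would be u'(x) = -4*x - 2.


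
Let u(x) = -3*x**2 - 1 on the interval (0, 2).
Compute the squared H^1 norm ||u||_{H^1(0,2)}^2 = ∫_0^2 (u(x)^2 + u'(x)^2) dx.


||u||_{H^1}^2 = 858/5

The H^1 norm (squared) on an interval (0, L) is
  ||u||_{H^1}^2 = ∫_0^L u(x)^2 dx + ∫_0^L u'(x)^2 dx.
Compute u'(x) = -6*x.
Then u(x)^2 = 9*x**4 + 6*x**2 + 1 and u'(x)^2 = 36*x**2.
Integrate each monomial from 0 to 2 using ∫_0^2 c·x^n dx = c·2^(n+1)/(n+1):
  ∫_0^2 u(x)^2 dx = ∫_0^2 (9*x^4 + 6*x^2 + 1) dx. Term by term:
    ∫_0^2 9*x^4 dx = 288/5;  ∫_0^2 6*x^2 dx = 16;  ∫_0^2 1 dx = 2.
  Sum: 288/5 + 16 + 2 = 378/5.
  ∫_0^2 u'(x)^2 dx = ∫_0^2 (36*x^2) dx. Term by term:
    ∫_0^2 36*x^2 dx = 96.
Adding: ||u||_{H^1}^2 = 378/5 + 96 = 858/5.


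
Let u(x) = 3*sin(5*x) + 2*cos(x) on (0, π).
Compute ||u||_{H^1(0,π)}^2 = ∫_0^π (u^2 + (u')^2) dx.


||u||_{H^1(0,π)}^2 = 121*π

u'(x) = -2*sin(x) + 15*cos(5*x).
Expand u² and (u')² and integrate term by term on (0, π), using: for integers n ≥ 1, ∫_0^π sin²(nx) dx = ∫_0^π cos²(nx) dx = π/2; for n ≠ n', ∫_0^π sin(nx)sin(n'x) dx = ∫_0^π cos(nx)cos(n'x) dx = 0; and by product-to-sum, ∫_0^π sin(nx)cos(n'x) dx = ½∫_0^π [sin((n+n')x) + sin((n−n')x)] dx, which is 0 when n+n' is even and 2n/(n²−n'²) when n+n' is odd (it need not vanish on (0, π)).
  u² squared terms: (2)²·∫cos(x)² dx = 4·π/2 = 2*π;  (3)²·∫sin(5x)² dx = 9·π/2 = 9*π/2.
  u² cross terms: 2·(2)·(3)·∫cos(x)·sin(5x) dx = 12·(0) = 0.
  So ∫_0^π u² dx = 2*π + 9*π/2 + 0 = 13*π/2.
  (u')² squared terms: (-2)²·∫sin(x)² dx = 4·π/2 = 2*π;  (15)²·∫cos(5x)² dx = 225·π/2 = 225*π/2.
  (u')² cross terms: 2·(-2)·(15)·∫sin(x)·cos(5x) dx = -60·(0) = 0.
  So ∫_0^π (u')² dx = 2*π + 225*π/2 + 0 = 229*π/2.
||u||_{H^1}^2 = (13*π/2) + (229*π/2) = 121*π.


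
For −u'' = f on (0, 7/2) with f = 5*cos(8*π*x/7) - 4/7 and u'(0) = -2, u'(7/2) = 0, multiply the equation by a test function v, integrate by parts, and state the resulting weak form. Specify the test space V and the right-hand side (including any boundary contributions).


V = H^1(0, 7/2) (v unrestricted at boundary; u is determined up to an additive constant); weak form: ∫_0^7/2 u'v' dx = ∫_0^7/2 (5*cos(8*π*x/7) - 4/7) v dx + 2·v(0) for all v ∈ V.

Multiply both sides by a test function v and integrate from 0 to 7/2:
  ∫_0^7/2 −u''(x) v(x) dx = ∫_0^7/2 f(x) v(x) dx.
Integrate the LHS by parts once:
  ∫_0^7/2 −u'' v dx = −[u'(x) v(x)]_0^7/2 + ∫_0^7/2 u'(x) v'(x) dx.
Thus ∫_0^7/2 u'(x) v'(x) dx = ∫_0^7/2 f(x) v(x) dx + [u'(x) v(x)]_0^7/2.
Choose V so that boundary terms are either known or forced to vanish.
u has inhomogeneous Neumann u'(0) = -2, u'(7/2) = 0. [u' v]_0^7/2 = (0)·v(7/2) − (-2)·v(0) = 2·v(0). Take V = H^1(0, 7/2); boundary term becomes part of RHS.
Weak formulation: find u (satisfying any essential BC) such that ∫_0^7/2 u'(x) v'(x) dx = ∫_0^7/2 f v dx + 2·v(0) for all v ∈ V (Neumann data are natural BCs: they enter the RHS as boundary terms).
Substituting f(x) = 5*cos(8*π*x/7) - 4/7, the right-hand side is ∫_0^7/2 (5*cos(8*π*x/7) - 4/7) v dx + 2·v(0).
Compatibility check (pure Neumann): taking v ≡ 1 ∈ V gives 0 = ∫_0^7/2 f dx + (0) − (-2), i.e. ∫_0^7/2 f dx must equal u'(0) − u'(7/2) = -2. Indeed ∫_0^7/2 (5*cos(8*π*x/7) - 4/7) dx = -2, so the data are compatible. The solution is then unique only up to an additive constant (fix it e.g. by requiring ∫_0^7/2 u dx = 0).


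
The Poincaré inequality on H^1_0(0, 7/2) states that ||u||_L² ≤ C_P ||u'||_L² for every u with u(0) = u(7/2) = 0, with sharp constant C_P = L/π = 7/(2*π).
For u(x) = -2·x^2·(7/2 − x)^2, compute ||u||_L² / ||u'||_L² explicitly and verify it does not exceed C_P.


||u||_L² / ||u'||_L² = 7*sqrt(3)/12 < C_P = 7/(2*π).

u(x) = -2·x^2·(7/2 − x)^2, so u'(x) = x*(-8*x^2 + 42*x - 49).
u(x) = -2·x^2·(7/2 − x)^2 vanishes at x = 0 and x = 7/2, so u ∈ H^1_0(0, 7/2). Differentiate via the product rule and integrate the resulting polynomials term by term.
  ∫_0^7/2 u² dx = ∫_0^7/2 (4*x^8 - 56*x^7 + 294*x^6 - 686*x^5 + 2401*x^4/4) dx. Term by term:
    ∫_0^7/2 4*x^8 dx = 40353607/1152;  ∫_0^7/2 -56*x^7 dx = -40353607/256;  ∫_0^7/2 294*x^6 dx = 17294403/64;
    ∫_0^7/2 -686*x^5 dx = -40353607/192;  ∫_0^7/2 2401*x^4/4 dx = 40353607/640.
  Sum: 40353607/1152 − 40353607/256 + 17294403/64 − 40353607/192 + 40353607/640 = 5764801/11520.
  ∫_0^7/2 (u')² dx = ∫_0^7/2 (64*x^6 - 672*x^5 + 2548*x^4 - 4116*x^3 + 2401*x^2) dx. Term by term:
    ∫_0^7/2 64*x^6 dx = 117649/2;  ∫_0^7/2 -672*x^5 dx = -823543/4;  ∫_0^7/2 2548*x^4 dx = 10706059/40;
    ∫_0^7/2 -4116*x^3 dx = -2470629/16;  ∫_0^7/2 2401*x^2 dx = 823543/24.
  Sum: 117649/2 − 823543/4 + 10706059/40 − 2470629/16 + 823543/24 = 117649/240.
∫_0^7/2 u² dx = 5764801/11520, so ||u||_L² = 2401*sqrt(5)/240.
∫_0^7/2 (u')² dx = 117649/240, so ||u'||_L² = 343*sqrt(15)/60.
Ratio ||u||_L² / ||u'||_L² = 7*sqrt(3)/12.
Sharp Poincaré constant on H^1_0(0, 7/2) is C_P = L/π = 7/(2*π), achieved by sin(2*π/7·x).
A polynomial bump cannot attain the sharp Poincaré constant (only the first sine eigenfunction does), so the ratio is strictly less than C_P, consistent with ||u||_L² ≤ C_P ||u'||_L².


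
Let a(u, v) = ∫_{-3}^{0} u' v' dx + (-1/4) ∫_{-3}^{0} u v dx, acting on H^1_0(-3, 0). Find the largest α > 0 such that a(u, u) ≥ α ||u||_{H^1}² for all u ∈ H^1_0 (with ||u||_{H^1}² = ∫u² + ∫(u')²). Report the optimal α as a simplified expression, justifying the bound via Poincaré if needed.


α = (-9/4 + π^2)/(9 + π^2)

Coercivity of a(·,·) on H^1_0(-3, 0) means a(u, u) ≥ α ||u||_{H^1}² for every u ∈ H^1_0.
The interval has length L = 3, and Poincaré/coercivity depend only on L. Here a(u, u) = ∫(u')² + (-1/4)·∫u².
Here c = -1/4 < 0 with |c| < (π/L)² = π^2/9, so coercivity still holds. The condition a(u,u) ≥ α||u||_{H^1}² reads (1−α)∫(u')² ≥ (α−c)∫u². Any admissible α is ≤ 1 (rapidly oscillating u have ∫u²/∫(u')² → 0), and α = 1 would force 0 ≥ (1−c)∫u², impossible since c < 1; so 1−α > 0. By the sharp Poincaré inequality on H^1_0 of an interval of length L, ∫(u')² ≥ (π/L)²∫u² with equality for the first sine mode sin(π(x−x₀)/L) (x₀ the left endpoint), so the inequality holds for all u iff (1−α)(π/L)² ≥ α − c, i.e. α ≤ ((π/L)² + c)/((π/L)² + 1) = (1 + c(L/π)²)/(1 + (L/π)²). (Direct route, valid since c ≤ 0: Poincaré gives c∫u² ≥ c(L/π)²∫(u')², so a(u,u) ≥ (1 + c(L/π)²)∫(u')², while ||u||_{H^1}² ≤ (1 + (L/π)²)∫(u')²; dividing yields the same α.) With (π/L)² = π^2/9 and c = -1/4, the largest admissible constant is α = ((π/L)² + c)/((π/L)² + 1).
Simplifying, α = (-9/4 + π^2)/(9 + π^2).


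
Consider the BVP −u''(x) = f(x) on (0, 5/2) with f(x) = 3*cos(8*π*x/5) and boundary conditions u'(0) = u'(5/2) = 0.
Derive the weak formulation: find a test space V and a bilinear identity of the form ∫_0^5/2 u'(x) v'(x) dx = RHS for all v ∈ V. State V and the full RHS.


V = H^1(0, 5/2) (no boundary constraint on v; u is determined up to an additive constant); weak form: ∫_0^5/2 u'v' dx = ∫_0^5/2 (3*cos(8*π*x/5)) v dx for all v ∈ V.

Multiply both sides by a test function v and integrate from 0 to 5/2:
  ∫_0^5/2 −u''(x) v(x) dx = ∫_0^5/2 f(x) v(x) dx.
Integrate the LHS by parts once:
  ∫_0^5/2 −u'' v dx = −[u'(x) v(x)]_0^5/2 + ∫_0^5/2 u'(x) v'(x) dx.
Thus ∫_0^5/2 u'(x) v'(x) dx = ∫_0^5/2 f(x) v(x) dx + [u'(x) v(x)]_0^5/2.
Choose V so that boundary terms are either known or forced to vanish.
u has homogeneous Neumann: u'(0) = u'(5/2) = 0. So [u' v]_0^5/2 = 0·v(5/2) − 0·v(0) = 0 for any v; take V = H^1(0, 5/2).
Weak formulation: find u (satisfying any essential BC) such that ∫_0^5/2 u'(x) v'(x) dx = ∫_0^5/2 f v dx for all v ∈ V (homogeneous Neumann, so boundary terms vanish).
Substituting f(x) = 3*cos(8*π*x/5), the right-hand side is ∫_0^5/2 (3*cos(8*π*x/5)) v dx.
Compatibility check (pure Neumann): taking v ≡ 1 ∈ V gives 0 = ∫_0^5/2 f dx + (0) − (0), i.e. ∫_0^5/2 f dx must equal u'(0) − u'(5/2) = 0. Indeed ∫_0^5/2 (3*cos(8*π*x/5)) dx = 0, so the data are compatible. The solution is then unique only up to an additive constant (fix it e.g. by requiring ∫_0^5/2 u dx = 0).


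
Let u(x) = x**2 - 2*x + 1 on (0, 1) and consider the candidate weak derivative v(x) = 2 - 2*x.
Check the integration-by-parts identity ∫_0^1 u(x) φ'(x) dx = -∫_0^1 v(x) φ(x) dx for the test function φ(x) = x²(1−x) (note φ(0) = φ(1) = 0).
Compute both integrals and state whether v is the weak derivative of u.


LHS = 1/15, RHS = -1/15. No, v is not the weak derivative of u.

u(x) = x**2 - 2*x + 1, classical derivative u'(x) = 2*x - 2.
φ(x) = x²(1−x), so φ'(x) = x*(2 - 3*x).
Note φ(0) = φ(1) = 0, so the boundary term u·φ vanishes.
LHS = ∫_0^1 u(x) φ'(x) dx = ∫_0^1 (-3*x^4 + 8*x^3 - 7*x^2 + 2*x) dx. Term by term:
  ∫_0^1 -3*x^4 dx = -3/5;  ∫_0^1 8*x^3 dx = 2;  ∫_0^1 -7*x^2 dx = -7/3;
  ∫_0^1 2*x dx = 1.
Sum: -3/5 + 2 − 7/3 + 1 = 1/15.
So LHS = 1/15.
∫_0^1 v(x) φ(x) dx = ∫_0^1 (2*x^4 - 4*x^3 + 2*x^2) dx. Term by term:
  ∫_0^1 2*x^4 dx = 2/5;  ∫_0^1 -4*x^3 dx = -1;  ∫_0^1 2*x^2 dx = 2/3.
Sum: 2/5 − 1 + 2/3 = 1/15.
So RHS = -∫_0^1 v(x) φ(x) dx = -1/15.
LHS − RHS = 2/15 ≠ 0, so the identity fails.
(For a valid weak derivative the identity must hold for EVERY test function, in particular this one. The failure shows v is NOT the weak derivative of u.)
Correct weak derivative would be u'(x) = 2*x - 2.


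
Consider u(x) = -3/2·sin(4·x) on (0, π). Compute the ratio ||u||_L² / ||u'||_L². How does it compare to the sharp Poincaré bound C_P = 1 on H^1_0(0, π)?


||u||_L² / ||u'||_L² = 1/4 < C_P = 1.

u(x) = -3/2·sin(4·x), so u'(x) = -6*cos(4*x).
Writing u(x) = A·sin(kπx/L) with A = -3/2 and k = 4, use ∫_0^L sin²(kπx/L) dx = L/2 and ∫_0^L cos²(kπx/L) dx = L/2.
u² = 9/4·sin²(4·x) and (u')² = 36·cos²(4·x), and each of sin², cos² integrates to L/2 = π/2 over (0, π).
∫_0^π u² dx = 9*π/8, so ||u||_L² = 3*sqrt(2)*sqrt(π)/4.
∫_0^π (u')² dx = 18*π, so ||u'||_L² = 3*sqrt(2)*sqrt(π).
Ratio ||u||_L² / ||u'||_L² = 1/4.
Sharp Poincaré constant on H^1_0(0, π) is C_P = L/π = 1, achieved by sin(x).
This is the k = 4 harmonic; the ratio L/(kπ) is strictly less than C_P = L/π, consistent with the sharp inequality ||u||_L² ≤ C_P ||u'||_L².


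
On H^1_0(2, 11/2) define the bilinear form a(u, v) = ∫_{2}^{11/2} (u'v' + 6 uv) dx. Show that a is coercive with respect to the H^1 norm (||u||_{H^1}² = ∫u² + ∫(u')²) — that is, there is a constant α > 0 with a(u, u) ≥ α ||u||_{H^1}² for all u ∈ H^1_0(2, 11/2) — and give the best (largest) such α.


α = 1

Coercivity of a(·,·) on H^1_0(2, 11/2) means a(u, u) ≥ α ||u||_{H^1}² for every u ∈ H^1_0.
The interval has length L = 7/2, and Poincaré/coercivity depend only on L. Here a(u, u) = ∫(u')² + (6)·∫u².
Here c = 6 ≥ 1, so a(u,u) = ∫(u')² + c∫u² ≥ ∫(u')² + ∫u² = ||u||_{H^1}², i.e. α = 1 works. No larger α is possible: a(u,u) ≥ α||u||_{H^1}² means (1−α)∫(u')² ≥ (α−c)∫u², and for the modes u_n = sin(nπ(x−x₀)/L) (x₀ the left endpoint) one has ∫u_n²/∫(u_n')² = (L/(nπ))² → 0, so a(u_n,u_n)/||u_n||_{H^1}² → 1. Hence the optimal constant is α = 1.
Therefore α = 1.


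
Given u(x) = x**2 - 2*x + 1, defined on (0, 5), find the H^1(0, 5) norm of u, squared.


||u||_{H^1}^2 = 875/3

The H^1 norm (squared) on an interval (0, L) is
  ||u||_{H^1}^2 = ∫_0^L u(x)^2 dx + ∫_0^L u'(x)^2 dx.
Compute u'(x) = 2*x - 2.
Then u(x)^2 = x**4 - 4*x**3 + 6*x**2 - 4*x + 1 and u'(x)^2 = 4*x**2 - 8*x + 4.
Integrate each monomial from 0 to 5 using ∫_0^5 c·x^n dx = c·5^(n+1)/(n+1):
  ∫_0^5 u(x)^2 dx = ∫_0^5 (x^4 - 4*x^3 + 6*x^2 - 4*x + 1) dx. Term by term:
    ∫_0^5 x^4 dx = 625;  ∫_0^5 -4*x^3 dx = -625;  ∫_0^5 6*x^2 dx = 250;
    ∫_0^5 -4*x dx = -50;  ∫_0^5 1 dx = 5.
  Sum: 625 − 625 + 250 − 50 + 5 = 205.
  ∫_0^5 u'(x)^2 dx = ∫_0^5 (4*x^2 - 8*x + 4) dx. Term by term:
    ∫_0^5 4*x^2 dx = 500/3;  ∫_0^5 -8*x dx = -100;  ∫_0^5 4 dx = 20.
  Sum: 500/3 − 100 + 20 = 260/3.
Adding: ||u||_{H^1}^2 = 205 + 260/3 = 875/3.


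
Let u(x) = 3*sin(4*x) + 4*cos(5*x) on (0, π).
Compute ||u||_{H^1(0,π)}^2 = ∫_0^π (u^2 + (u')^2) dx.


||u||_{H^1(0,π)}^2 = -1664/3 + 569*π/2

u'(x) = -20*sin(5*x) + 12*cos(4*x).
Expand u² and (u')² and integrate term by term on (0, π), using: for integers n ≥ 1, ∫_0^π sin²(nx) dx = ∫_0^π cos²(nx) dx = π/2; for n ≠ n', ∫_0^π sin(nx)sin(n'x) dx = ∫_0^π cos(nx)cos(n'x) dx = 0; and by product-to-sum, ∫_0^π sin(nx)cos(n'x) dx = ½∫_0^π [sin((n+n')x) + sin((n−n')x)] dx, which is 0 when n+n' is even and 2n/(n²−n'²) when n+n' is odd (it need not vanish on (0, π)).
  u² squared terms: (3)²·∫sin(4x)² dx = 9·π/2 = 9*π/2;  (4)²·∫cos(5x)² dx = 16·π/2 = 8*π.
  u² cross terms: 2·(3)·(4)·∫sin(4x)·cos(5x) dx = 24·(-8/9) = -64/3.
  So ∫_0^π u² dx = 9*π/2 + 8*π − 64/3 = -64/3 + 25*π/2.
  (u')² squared terms: (-20)²·∫sin(5x)² dx = 400·π/2 = 200*π;  (12)²·∫cos(4x)² dx = 144·π/2 = 72*π.
  (u')² cross terms: 2·(-20)·(12)·∫sin(5x)·cos(4x) dx = -480·(10/9) = -1600/3.
  So ∫_0^π (u')² dx = 200*π + 72*π − 1600/3 = -1600/3 + 272*π.
||u||_{H^1}^2 = (-64/3 + 25*π/2) + (-1600/3 + 272*π) = -1664/3 + 569*π/2.


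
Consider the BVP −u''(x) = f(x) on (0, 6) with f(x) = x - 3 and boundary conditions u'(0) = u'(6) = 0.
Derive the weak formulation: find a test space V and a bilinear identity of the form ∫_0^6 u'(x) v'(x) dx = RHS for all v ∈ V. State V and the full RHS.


V = H^1(0, 6) (no boundary constraint on v; u is determined up to an additive constant); weak form: ∫_0^6 u'v' dx = ∫_0^6 (x - 3) v dx for all v ∈ V.

Multiply both sides by a test function v and integrate from 0 to 6:
  ∫_0^6 −u''(x) v(x) dx = ∫_0^6 f(x) v(x) dx.
Integrate the LHS by parts once:
  ∫_0^6 −u'' v dx = −[u'(x) v(x)]_0^6 + ∫_0^6 u'(x) v'(x) dx.
Thus ∫_0^6 u'(x) v'(x) dx = ∫_0^6 f(x) v(x) dx + [u'(x) v(x)]_0^6.
Choose V so that boundary terms are either known or forced to vanish.
u has homogeneous Neumann: u'(0) = u'(6) = 0. So [u' v]_0^6 = 0·v(6) − 0·v(0) = 0 for any v; take V = H^1(0, 6).
Weak formulation: find u (satisfying any essential BC) such that ∫_0^6 u'(x) v'(x) dx = ∫_0^6 f v dx for all v ∈ V (homogeneous Neumann, so boundary terms vanish).
Substituting f(x) = x - 3, the right-hand side is ∫_0^6 (x - 3) v dx.
Compatibility check (pure Neumann): taking v ≡ 1 ∈ V gives 0 = ∫_0^6 f dx + (0) − (0), i.e. ∫_0^6 f dx must equal u'(0) − u'(6) = 0. Indeed ∫_0^6 (x - 3) dx = 0, so the data are compatible. The solution is then unique only up to an additive constant (fix it e.g. by requiring ∫_0^6 u dx = 0).


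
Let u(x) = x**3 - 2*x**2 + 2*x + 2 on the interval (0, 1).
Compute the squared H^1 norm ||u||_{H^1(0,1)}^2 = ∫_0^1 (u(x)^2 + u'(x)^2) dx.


||u||_{H^1}^2 = 827/105

The H^1 norm (squared) on an interval (0, L) is
  ||u||_{H^1}^2 = ∫_0^L u(x)^2 dx + ∫_0^L u'(x)^2 dx.
Compute u'(x) = 3*x**2 - 4*x + 2.
Then u(x)^2 = x**6 - 4*x**5 + 8*x**4 - 4*x**3 - 4*x**2 + 8*x + 4 and u'(x)^2 = 9*x**4 - 24*x**3 + 28*x**2 - 16*x + 4.
Integrate each monomial from 0 to 1 using ∫_0^1 c·x^n dx = c·1^(n+1)/(n+1):
  ∫_0^1 u(x)^2 dx = ∫_0^1 (x^6 - 4*x^5 + 8*x^4 - 4*x^3 - 4*x^2 + 8*x + 4) dx. Term by term:
    ∫_0^1 x^6 dx = 1/7;  ∫_0^1 -4*x^5 dx = -2/3;  ∫_0^1 8*x^4 dx = 8/5;
    ∫_0^1 -4*x^3 dx = -1;  ∫_0^1 -4*x^2 dx = -4/3;  ∫_0^1 8*x dx = 4;
    ∫_0^1 4 dx = 4.
  Sum: 1/7 − 2/3 + 8/5 − 1 − 4/3 + 4 + 4 = 236/35.
  ∫_0^1 u'(x)^2 dx = ∫_0^1 (9*x^4 - 24*x^3 + 28*x^2 - 16*x + 4) dx. Term by term:
    ∫_0^1 9*x^4 dx = 9/5;  ∫_0^1 -24*x^3 dx = -6;  ∫_0^1 28*x^2 dx = 28/3;
    ∫_0^1 -16*x dx = -8;  ∫_0^1 4 dx = 4.
  Sum: 9/5 − 6 + 28/3 − 8 + 4 = 17/15.
Adding: ||u||_{H^1}^2 = 236/35 + 17/15 = 827/105.


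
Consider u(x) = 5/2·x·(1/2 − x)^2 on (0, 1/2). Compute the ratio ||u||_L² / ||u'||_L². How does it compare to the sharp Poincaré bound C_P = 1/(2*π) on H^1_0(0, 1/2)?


||u||_L² / ||u'||_L² = sqrt(14)/28 < C_P = 1/(2*π).

u(x) = 5/2·x·(1/2 − x)^2, so u'(x) = 15*x^2/2 - 5*x + 5/8.
u(x) = 5/2·x·(1/2 − x)^2 vanishes at x = 0 and x = 1/2, so u ∈ H^1_0(0, 1/2). Differentiate via the product rule and integrate the resulting polynomials term by term.
  ∫_0^1/2 u² dx = ∫_0^1/2 (25*x^6/4 - 25*x^5/2 + 75*x^4/8 - 25*x^3/8 + 25*x^2/64) dx. Term by term:
    ∫_0^1/2 25*x^6/4 dx = 25/3584;  ∫_0^1/2 -25*x^5/2 dx = -25/768;  ∫_0^1/2 75*x^4/8 dx = 15/256;
    ∫_0^1/2 -25*x^3/8 dx = -25/512;  ∫_0^1/2 25*x^2/64 dx = 25/1536.
  Sum: 25/3584 − 25/768 + 15/256 − 25/512 + 25/1536 = 5/10752.
  ∫_0^1/2 (u')² dx = ∫_0^1/2 (225*x^4/4 - 75*x^3 + 275*x^2/8 - 25*x/4 + 25/64) dx. Term by term:
    ∫_0^1/2 225*x^4/4 dx = 45/128;  ∫_0^1/2 -75*x^3 dx = -75/64;  ∫_0^1/2 275*x^2/8 dx = 275/192;
    ∫_0^1/2 -25*x/4 dx = -25/32;  ∫_0^1/2 25/64 dx = 25/128.
  Sum: 45/128 − 75/64 + 275/192 − 25/32 + 25/128 = 5/192.
∫_0^1/2 u² dx = 5/10752, so ||u||_L² = sqrt(210)/672.
∫_0^1/2 (u')² dx = 5/192, so ||u'||_L² = sqrt(15)/24.
Ratio ||u||_L² / ||u'||_L² = sqrt(14)/28.
Sharp Poincaré constant on H^1_0(0, 1/2) is C_P = L/π = 1/(2*π), achieved by sin(2*π·x).
A polynomial bump cannot attain the sharp Poincaré constant (only the first sine eigenfunction does), so the ratio is strictly less than C_P, consistent with ||u||_L² ≤ C_P ||u'||_L².


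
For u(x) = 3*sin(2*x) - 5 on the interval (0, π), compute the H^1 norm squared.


||u||_{H^1(0,π)}^2 = 95*π/2

u'(x) = 6*cos(2*x).
Expand u² and (u')² and integrate term by term on (0, π), using: for integers n ≥ 1, ∫_0^π sin²(nx) dx = ∫_0^π cos²(nx) dx = π/2; for n ≠ n', ∫_0^π sin(nx)sin(n'x) dx = ∫_0^π cos(nx)cos(n'x) dx = 0; and by product-to-sum, ∫_0^π sin(nx)cos(n'x) dx = ½∫_0^π [sin((n+n')x) + sin((n−n')x)] dx, which is 0 when n+n' is even and 2n/(n²−n'²) when n+n' is odd (it need not vanish on (0, π)). For the constant mode: ∫_0^π 1 dx = π, ∫_0^π cos(nx) dx = 0, ∫_0^π sin(nx) dx = (1−(−1)^n)/n.
  u² squared terms: (-5)²·∫1 dx = 25·π = 25*π;  (3)²·∫sin(2x)² dx = 9·π/2 = 9*π/2.
  u² cross terms: 2·(-5)·(3)·∫1·sin(2x) dx = -30·(0) = 0.
  So ∫_0^π u² dx = 25*π + 9*π/2 + 0 = 59*π/2.
  (u')² squared terms: (6)²·∫cos(2x)² dx = 36·π/2 = 18*π.
  So ∫_0^π (u')² dx = 18*π.
||u||_{H^1}^2 = (59*π/2) + (18*π) = 95*π/2.


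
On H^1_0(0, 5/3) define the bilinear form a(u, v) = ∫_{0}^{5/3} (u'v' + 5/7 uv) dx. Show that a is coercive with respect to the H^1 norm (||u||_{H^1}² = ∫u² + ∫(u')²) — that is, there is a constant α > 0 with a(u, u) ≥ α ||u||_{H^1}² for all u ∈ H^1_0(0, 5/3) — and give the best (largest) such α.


α = (125 + 63*π^2)/(7*(25 + 9*π^2))

Coercivity of a(·,·) on H^1_0(0, 5/3) means a(u, u) ≥ α ||u||_{H^1}² for every u ∈ H^1_0.
The interval has length L = 5/3, and Poincaré/coercivity depend only on L. Here a(u, u) = ∫(u')² + (5/7)·∫u².
Here 0 < c = 5/7 < 1. The condition a(u,u) ≥ α||u||_{H^1}² reads (1−α)∫(u')² ≥ (α−c)∫u². Any admissible α is ≤ 1 (rapidly oscillating u have ∫u²/∫(u')² → 0), and α = 1 would force 0 ≥ (1−c)∫u², impossible since c < 1; so 1−α > 0. By the sharp Poincaré inequality on H^1_0 of an interval of length L, ∫(u')² ≥ (π/L)²∫u² with equality for the first sine mode sin(π(x−x₀)/L) (x₀ the left endpoint), so the inequality holds for all u iff (1−α)(π/L)² ≥ α − c, i.e. α ≤ ((π/L)² + c)/((π/L)² + 1) = (1 + c(L/π)²)/(1 + (L/π)²). With (π/L)² = 9*π^2/25 and c = 5/7, the largest admissible constant is α = ((π/L)² + c)/((π/L)² + 1).
Simplifying, α = (125 + 63*π^2)/(7*(25 + 9*π^2)).
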